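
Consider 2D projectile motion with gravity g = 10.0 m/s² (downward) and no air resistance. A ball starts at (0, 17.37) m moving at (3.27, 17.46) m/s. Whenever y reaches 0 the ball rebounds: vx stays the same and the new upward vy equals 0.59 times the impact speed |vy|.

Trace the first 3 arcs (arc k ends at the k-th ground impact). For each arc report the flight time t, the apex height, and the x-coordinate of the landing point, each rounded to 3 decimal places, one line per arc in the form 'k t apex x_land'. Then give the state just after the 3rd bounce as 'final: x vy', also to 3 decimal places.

1 4.300 32.613 14.061
2 3.014 11.352 23.915
3 1.778 3.952 29.729
final: 29.729 5.245

Arc 1: start y=17.370, vy=17.460 → t=4.300, apex=32.613, x_land=14.061, impact vy=-25.539
  bounce: vy ← 0.59·25.539 = 15.068
Arc 2: start y=0.000, vy=15.068 → t=3.014, apex=11.352, x_land=23.915, impact vy=-15.068
  bounce: vy ← 0.59·15.068 = 8.890
Arc 3: start y=0.000, vy=8.890 → t=1.778, apex=3.952, x_land=29.729, impact vy=-8.890
  bounce: vy ← 0.59·8.890 = 5.245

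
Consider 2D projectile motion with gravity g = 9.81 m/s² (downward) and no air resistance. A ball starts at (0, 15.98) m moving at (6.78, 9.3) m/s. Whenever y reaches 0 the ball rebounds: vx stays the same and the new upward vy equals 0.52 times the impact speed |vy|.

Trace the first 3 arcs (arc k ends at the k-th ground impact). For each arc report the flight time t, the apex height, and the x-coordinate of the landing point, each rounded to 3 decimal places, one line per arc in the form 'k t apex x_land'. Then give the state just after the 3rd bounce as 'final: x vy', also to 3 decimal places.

1 2.987 20.388 20.250
2 2.120 5.513 34.626
3 1.103 1.491 42.102
final: 42.102 2.812

Arc 1: start y=15.980, vy=9.300 → t=2.987, apex=20.388, x_land=20.250, impact vy=-20.000
  bounce: vy ← 0.52·20.000 = 10.400
Arc 2: start y=0.000, vy=10.400 → t=2.120, apex=5.513, x_land=34.626, impact vy=-10.400
  bounce: vy ← 0.52·10.400 = 5.408
Arc 3: start y=0.000, vy=5.408 → t=1.103, apex=1.491, x_land=42.102, impact vy=-5.408
  bounce: vy ← 0.52·5.408 = 2.812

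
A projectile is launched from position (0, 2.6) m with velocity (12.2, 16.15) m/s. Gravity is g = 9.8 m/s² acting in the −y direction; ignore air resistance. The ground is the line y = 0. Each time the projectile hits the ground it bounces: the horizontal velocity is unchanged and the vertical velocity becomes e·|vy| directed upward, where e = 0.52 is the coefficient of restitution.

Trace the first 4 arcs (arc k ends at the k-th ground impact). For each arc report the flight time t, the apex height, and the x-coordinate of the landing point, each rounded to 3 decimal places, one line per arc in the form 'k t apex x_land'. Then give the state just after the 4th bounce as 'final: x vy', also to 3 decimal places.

Arc 1: start y=2.600, vy=16.150 → t=3.450, apex=15.907, x_land=42.087, impact vy=-17.657
  bounce: vy ← 0.52·17.657 = 9.182
Arc 2: start y=0.000, vy=9.182 → t=1.874, apex=4.301, x_land=64.948, impact vy=-9.182
  bounce: vy ← 0.52·9.182 = 4.775
Arc 3: start y=0.000, vy=4.775 → t=0.974, apex=1.163, x_land=76.835, impact vy=-4.775
  bounce: vy ← 0.52·4.775 = 2.483
Arc 4: start y=0.000, vy=2.483 → t=0.507, apex=0.314, x_land=83.017, impact vy=-2.483
  bounce: vy ← 0.52·2.483 = 1.291

1 3.450 15.907 42.087
2 1.874 4.301 64.948
3 0.974 1.163 76.835
4 0.507 0.314 83.017
final: 83.017 1.291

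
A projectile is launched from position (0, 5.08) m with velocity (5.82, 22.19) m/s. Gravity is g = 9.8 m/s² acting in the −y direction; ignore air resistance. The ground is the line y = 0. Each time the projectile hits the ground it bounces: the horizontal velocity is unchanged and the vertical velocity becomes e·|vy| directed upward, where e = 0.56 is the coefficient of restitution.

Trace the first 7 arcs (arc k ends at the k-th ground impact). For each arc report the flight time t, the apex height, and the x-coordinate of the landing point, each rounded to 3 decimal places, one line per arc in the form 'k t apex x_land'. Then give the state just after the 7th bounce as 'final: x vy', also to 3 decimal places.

Arc 1: start y=5.080, vy=22.190 → t=4.747, apex=30.202, x_land=27.627, impact vy=-24.330
  bounce: vy ← 0.56·24.330 = 13.625
Arc 2: start y=0.000, vy=13.625 → t=2.781, apex=9.471, x_land=43.811, impact vy=-13.625
  bounce: vy ← 0.56·13.625 = 7.630
Arc 3: start y=0.000, vy=7.630 → t=1.557, apex=2.970, x_land=52.873, impact vy=-7.630
  bounce: vy ← 0.56·7.630 = 4.273
Arc 4: start y=0.000, vy=4.273 → t=0.872, apex=0.931, x_land=57.948, impact vy=-4.273
  bounce: vy ← 0.56·4.273 = 2.393
Arc 5: start y=0.000, vy=2.393 → t=0.488, apex=0.292, x_land=60.790, impact vy=-2.393
  bounce: vy ← 0.56·2.393 = 1.340
Arc 6: start y=0.000, vy=1.340 → t=0.273, apex=0.092, x_land=62.382, impact vy=-1.340
  bounce: vy ← 0.56·1.340 = 0.750
Arc 7: start y=0.000, vy=0.750 → t=0.153, apex=0.029, x_land=63.273, impact vy=-0.750
  bounce: vy ← 0.56·0.750 = 0.420

1 4.747 30.202 27.627
2 2.781 9.471 43.811
3 1.557 2.970 52.873
4 0.872 0.931 57.948
5 0.488 0.292 60.790
6 0.273 0.092 62.382
7 0.153 0.029 63.273
final: 63.273 0.420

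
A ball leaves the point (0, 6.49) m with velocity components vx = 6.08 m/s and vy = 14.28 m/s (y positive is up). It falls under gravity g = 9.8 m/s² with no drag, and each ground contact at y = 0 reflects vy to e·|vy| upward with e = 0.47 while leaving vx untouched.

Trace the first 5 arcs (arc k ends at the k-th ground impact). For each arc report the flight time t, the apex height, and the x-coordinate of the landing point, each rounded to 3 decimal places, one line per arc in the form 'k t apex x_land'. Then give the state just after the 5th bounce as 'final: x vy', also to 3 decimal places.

Arc 1: start y=6.490, vy=14.280 → t=3.314, apex=16.894, x_land=20.149, impact vy=-18.197
  bounce: vy ← 0.47·18.197 = 8.552
Arc 2: start y=0.000, vy=8.552 → t=1.745, apex=3.732, x_land=30.761, impact vy=-8.552
  bounce: vy ← 0.47·8.552 = 4.020
Arc 3: start y=0.000, vy=4.020 → t=0.820, apex=0.824, x_land=35.749, impact vy=-4.020
  bounce: vy ← 0.47·4.020 = 1.889
Arc 4: start y=0.000, vy=1.889 → t=0.386, apex=0.182, x_land=38.093, impact vy=-1.889
  bounce: vy ← 0.47·1.889 = 0.888
Arc 5: start y=0.000, vy=0.888 → t=0.181, apex=0.040, x_land=39.195, impact vy=-0.888
  bounce: vy ← 0.47·0.888 = 0.417

1 3.314 16.894 20.149
2 1.745 3.732 30.761
3 0.820 0.824 35.749
4 0.386 0.182 38.093
5 0.181 0.040 39.195
final: 39.195 0.417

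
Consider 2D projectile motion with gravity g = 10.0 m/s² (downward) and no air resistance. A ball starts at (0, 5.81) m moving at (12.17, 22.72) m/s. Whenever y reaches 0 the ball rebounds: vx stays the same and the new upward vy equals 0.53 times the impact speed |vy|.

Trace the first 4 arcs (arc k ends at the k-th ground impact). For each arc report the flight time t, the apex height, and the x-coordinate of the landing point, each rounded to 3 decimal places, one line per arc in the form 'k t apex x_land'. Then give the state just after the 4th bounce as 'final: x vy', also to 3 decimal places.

1 4.787 31.620 58.255
2 2.666 8.882 90.696
3 1.413 2.495 107.889
4 0.749 0.701 117.002
final: 117.002 1.984

Arc 1: start y=5.810, vy=22.720 → t=4.787, apex=31.620, x_land=58.255, impact vy=-25.148
  bounce: vy ← 0.53·25.148 = 13.328
Arc 2: start y=0.000, vy=13.328 → t=2.666, apex=8.882, x_land=90.696, impact vy=-13.328
  bounce: vy ← 0.53·13.328 = 7.064
Arc 3: start y=0.000, vy=7.064 → t=1.413, apex=2.495, x_land=107.889, impact vy=-7.064
  bounce: vy ← 0.53·7.064 = 3.744
Arc 4: start y=0.000, vy=3.744 → t=0.749, apex=0.701, x_land=117.002, impact vy=-3.744
  bounce: vy ← 0.53·3.744 = 1.984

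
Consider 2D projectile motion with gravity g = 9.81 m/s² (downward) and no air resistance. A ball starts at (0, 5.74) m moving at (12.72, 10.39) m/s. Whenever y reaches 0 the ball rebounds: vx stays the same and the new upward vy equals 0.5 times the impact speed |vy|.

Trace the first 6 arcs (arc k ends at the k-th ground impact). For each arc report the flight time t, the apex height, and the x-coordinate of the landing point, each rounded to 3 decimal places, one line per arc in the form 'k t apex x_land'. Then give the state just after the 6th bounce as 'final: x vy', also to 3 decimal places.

Arc 1: start y=5.740, vy=10.390 → t=2.573, apex=11.242, x_land=32.729, impact vy=-14.852
  bounce: vy ← 0.5·14.852 = 7.426
Arc 2: start y=0.000, vy=7.426 → t=1.514, apex=2.811, x_land=51.986, impact vy=-7.426
  bounce: vy ← 0.5·7.426 = 3.713
Arc 3: start y=0.000, vy=3.713 → t=0.757, apex=0.703, x_land=61.615, impact vy=-3.713
  bounce: vy ← 0.5·3.713 = 1.856
Arc 4: start y=0.000, vy=1.856 → t=0.378, apex=0.176, x_land=66.429, impact vy=-1.856
  bounce: vy ← 0.5·1.856 = 0.928
Arc 5: start y=0.000, vy=0.928 → t=0.189, apex=0.044, x_land=68.836, impact vy=-0.928
  bounce: vy ← 0.5·0.928 = 0.464
Arc 6: start y=0.000, vy=0.464 → t=0.095, apex=0.011, x_land=70.040, impact vy=-0.464
  bounce: vy ← 0.5·0.464 = 0.232

1 2.573 11.242 32.729
2 1.514 2.811 51.986
3 0.757 0.703 61.615
4 0.378 0.176 66.429
5 0.189 0.044 68.836
6 0.095 0.011 70.040
final: 70.040 0.232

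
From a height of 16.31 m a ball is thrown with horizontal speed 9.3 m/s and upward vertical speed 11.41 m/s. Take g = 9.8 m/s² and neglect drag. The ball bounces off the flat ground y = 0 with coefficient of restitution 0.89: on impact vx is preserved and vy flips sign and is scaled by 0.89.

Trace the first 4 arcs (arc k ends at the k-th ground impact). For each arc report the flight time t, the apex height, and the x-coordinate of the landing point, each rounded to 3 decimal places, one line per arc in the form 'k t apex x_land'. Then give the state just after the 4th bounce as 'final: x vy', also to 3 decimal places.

Arc 1: start y=16.310, vy=11.410 → t=3.329, apex=22.952, x_land=30.956, impact vy=-21.210
  bounce: vy ← 0.89·21.210 = 18.877
Arc 2: start y=0.000, vy=18.877 → t=3.852, apex=18.180, x_land=66.783, impact vy=-18.877
  bounce: vy ← 0.89·18.877 = 16.800
Arc 3: start y=0.000, vy=16.800 → t=3.429, apex=14.401, x_land=98.670, impact vy=-16.800
  bounce: vy ← 0.89·16.800 = 14.952
Arc 4: start y=0.000, vy=14.952 → t=3.052, apex=11.407, x_land=127.049, impact vy=-14.952
  bounce: vy ← 0.89·14.952 = 13.308

1 3.329 22.952 30.956
2 3.852 18.180 66.783
3 3.429 14.401 98.670
4 3.052 11.407 127.049
final: 127.049 13.308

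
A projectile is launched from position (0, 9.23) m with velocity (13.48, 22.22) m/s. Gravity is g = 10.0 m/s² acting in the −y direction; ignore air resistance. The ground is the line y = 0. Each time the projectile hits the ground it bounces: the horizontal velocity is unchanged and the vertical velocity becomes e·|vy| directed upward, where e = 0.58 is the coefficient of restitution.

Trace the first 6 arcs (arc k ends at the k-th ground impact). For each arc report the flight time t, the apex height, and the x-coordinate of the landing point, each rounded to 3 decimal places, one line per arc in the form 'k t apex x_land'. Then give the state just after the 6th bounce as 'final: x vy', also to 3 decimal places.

Arc 1: start y=9.230, vy=22.220 → t=4.826, apex=33.916, x_land=65.061, impact vy=-26.045
  bounce: vy ← 0.58·26.045 = 15.106
Arc 2: start y=0.000, vy=15.106 → t=3.021, apex=11.409, x_land=105.787, impact vy=-15.106
  bounce: vy ← 0.58·15.106 = 8.761
Arc 3: start y=0.000, vy=8.761 → t=1.752, apex=3.838, x_land=129.407, impact vy=-8.761
  bounce: vy ← 0.58·8.761 = 5.082
Arc 4: start y=0.000, vy=5.082 → t=1.016, apex=1.291, x_land=143.107, impact vy=-5.082
  bounce: vy ← 0.58·5.082 = 2.947
Arc 5: start y=0.000, vy=2.947 → t=0.589, apex=0.434, x_land=151.054, impact vy=-2.947
  bounce: vy ← 0.58·2.947 = 1.709
Arc 6: start y=0.000, vy=1.709 → t=0.342, apex=0.146, x_land=155.662, impact vy=-1.709
  bounce: vy ← 0.58·1.709 = 0.991

1 4.826 33.916 65.061
2 3.021 11.409 105.787
3 1.752 3.838 129.407
4 1.016 1.291 143.107
5 0.589 0.434 151.054
6 0.342 0.146 155.662
final: 155.662 0.991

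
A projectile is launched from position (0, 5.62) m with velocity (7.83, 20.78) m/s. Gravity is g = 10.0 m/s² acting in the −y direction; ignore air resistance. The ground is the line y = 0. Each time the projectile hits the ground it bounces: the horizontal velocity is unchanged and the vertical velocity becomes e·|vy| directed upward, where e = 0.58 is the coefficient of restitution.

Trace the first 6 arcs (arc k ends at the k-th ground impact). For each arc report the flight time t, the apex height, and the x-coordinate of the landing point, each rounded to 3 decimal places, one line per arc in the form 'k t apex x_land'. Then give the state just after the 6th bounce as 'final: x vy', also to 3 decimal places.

1 4.411 27.210 34.537
2 2.706 9.154 55.725
3 1.570 3.079 68.015
4 0.910 1.036 75.143
5 0.528 0.348 79.277
6 0.306 0.117 81.675
final: 81.675 0.888

Arc 1: start y=5.620, vy=20.780 → t=4.411, apex=27.210, x_land=34.537, impact vy=-23.328
  bounce: vy ← 0.58·23.328 = 13.530
Arc 2: start y=0.000, vy=13.530 → t=2.706, apex=9.154, x_land=55.725, impact vy=-13.530
  bounce: vy ← 0.58·13.530 = 7.848
Arc 3: start y=0.000, vy=7.848 → t=1.570, apex=3.079, x_land=68.015, impact vy=-7.848
  bounce: vy ← 0.58·7.848 = 4.552
Arc 4: start y=0.000, vy=4.552 → t=0.910, apex=1.036, x_land=75.143, impact vy=-4.552
  bounce: vy ← 0.58·4.552 = 2.640
Arc 5: start y=0.000, vy=2.640 → t=0.528, apex=0.348, x_land=79.277, impact vy=-2.640
  bounce: vy ← 0.58·2.640 = 1.531
Arc 6: start y=0.000, vy=1.531 → t=0.306, apex=0.117, x_land=81.675, impact vy=-1.531
  bounce: vy ← 0.58·1.531 = 0.888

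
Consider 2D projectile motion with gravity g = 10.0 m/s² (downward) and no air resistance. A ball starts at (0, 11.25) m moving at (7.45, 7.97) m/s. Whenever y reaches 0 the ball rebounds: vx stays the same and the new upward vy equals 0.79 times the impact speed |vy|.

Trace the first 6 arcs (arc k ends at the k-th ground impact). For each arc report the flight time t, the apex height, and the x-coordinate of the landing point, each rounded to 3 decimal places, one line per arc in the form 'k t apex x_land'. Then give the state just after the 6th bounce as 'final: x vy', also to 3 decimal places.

Arc 1: start y=11.250, vy=7.970 → t=2.496, apex=14.426, x_land=18.592, impact vy=-16.986
  bounce: vy ← 0.79·16.986 = 13.419
Arc 2: start y=0.000, vy=13.419 → t=2.684, apex=9.003, x_land=38.586, impact vy=-13.419
  bounce: vy ← 0.79·13.419 = 10.601
Arc 3: start y=0.000, vy=10.601 → t=2.120, apex=5.619, x_land=54.382, impact vy=-10.601
  bounce: vy ← 0.79·10.601 = 8.375
Arc 4: start y=0.000, vy=8.375 → t=1.675, apex=3.507, x_land=66.860, impact vy=-8.375
  bounce: vy ← 0.79·8.375 = 6.616
Arc 5: start y=0.000, vy=6.616 → t=1.323, apex=2.189, x_land=76.718, impact vy=-6.616
  bounce: vy ← 0.79·6.616 = 5.227
Arc 6: start y=0.000, vy=5.227 → t=1.045, apex=1.366, x_land=84.506, impact vy=-5.227
  bounce: vy ← 0.79·5.227 = 4.129

1 2.496 14.426 18.592
2 2.684 9.003 38.586
3 2.120 5.619 54.382
4 1.675 3.507 66.860
5 1.323 2.189 76.718
6 1.045 1.366 84.506
final: 84.506 4.129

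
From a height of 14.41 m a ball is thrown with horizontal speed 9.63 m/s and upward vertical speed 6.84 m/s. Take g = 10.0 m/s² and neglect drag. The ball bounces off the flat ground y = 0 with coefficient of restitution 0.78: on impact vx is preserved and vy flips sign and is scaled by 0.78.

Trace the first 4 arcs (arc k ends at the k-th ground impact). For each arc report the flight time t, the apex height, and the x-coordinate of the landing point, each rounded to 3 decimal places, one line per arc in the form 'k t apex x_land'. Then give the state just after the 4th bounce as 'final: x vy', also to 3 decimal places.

Arc 1: start y=14.410, vy=6.840 → t=2.514, apex=16.749, x_land=24.212, impact vy=-18.303
  bounce: vy ← 0.78·18.303 = 14.276
Arc 2: start y=0.000, vy=14.276 → t=2.855, apex=10.190, x_land=51.708, impact vy=-14.276
  bounce: vy ← 0.78·14.276 = 11.135
Arc 3: start y=0.000, vy=11.135 → t=2.227, apex=6.200, x_land=73.155, impact vy=-11.135
  bounce: vy ← 0.78·11.135 = 8.686
Arc 4: start y=0.000, vy=8.686 → t=1.737, apex=3.772, x_land=89.883, impact vy=-8.686
  bounce: vy ← 0.78·8.686 = 6.775

1 2.514 16.749 24.212
2 2.855 10.190 51.708
3 2.227 6.200 73.155
4 1.737 3.772 89.883
final: 89.883 6.775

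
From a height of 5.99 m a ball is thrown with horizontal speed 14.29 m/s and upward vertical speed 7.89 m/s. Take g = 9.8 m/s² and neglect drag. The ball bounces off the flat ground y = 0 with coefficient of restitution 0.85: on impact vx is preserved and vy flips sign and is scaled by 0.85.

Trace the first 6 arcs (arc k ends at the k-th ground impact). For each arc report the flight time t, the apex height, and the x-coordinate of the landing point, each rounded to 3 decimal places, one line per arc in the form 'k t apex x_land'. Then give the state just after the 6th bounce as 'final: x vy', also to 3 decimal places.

1 2.173 9.166 31.050
2 2.325 6.623 64.275
3 1.976 4.785 92.517
4 1.680 3.457 116.523
5 1.428 2.498 136.928
6 1.214 1.805 154.272
final: 154.272 5.055

Arc 1: start y=5.990, vy=7.890 → t=2.173, apex=9.166, x_land=31.050, impact vy=-13.404
  bounce: vy ← 0.85·13.404 = 11.393
Arc 2: start y=0.000, vy=11.393 → t=2.325, apex=6.623, x_land=64.275, impact vy=-11.393
  bounce: vy ← 0.85·11.393 = 9.684
Arc 3: start y=0.000, vy=9.684 → t=1.976, apex=4.785, x_land=92.517, impact vy=-9.684
  bounce: vy ← 0.85·9.684 = 8.231
Arc 4: start y=0.000, vy=8.231 → t=1.680, apex=3.457, x_land=116.523, impact vy=-8.231
  bounce: vy ← 0.85·8.231 = 6.997
Arc 5: start y=0.000, vy=6.997 → t=1.428, apex=2.498, x_land=136.928, impact vy=-6.997
  bounce: vy ← 0.85·6.997 = 5.947
Arc 6: start y=0.000, vy=5.947 → t=1.214, apex=1.805, x_land=154.272, impact vy=-5.947
  bounce: vy ← 0.85·5.947 = 5.055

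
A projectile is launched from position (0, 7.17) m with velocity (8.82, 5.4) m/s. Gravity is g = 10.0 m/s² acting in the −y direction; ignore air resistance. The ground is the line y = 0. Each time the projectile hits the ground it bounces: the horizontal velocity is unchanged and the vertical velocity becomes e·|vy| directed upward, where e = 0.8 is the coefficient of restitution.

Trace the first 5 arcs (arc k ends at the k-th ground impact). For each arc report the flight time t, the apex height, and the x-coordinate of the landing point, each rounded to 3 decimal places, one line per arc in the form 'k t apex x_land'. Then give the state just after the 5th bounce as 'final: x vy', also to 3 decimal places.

1 1.854 8.628 16.349
2 2.102 5.522 34.887
3 1.681 3.534 49.717
4 1.345 2.262 61.581
5 1.076 1.448 71.073
final: 71.073 4.304

Arc 1: start y=7.170, vy=5.400 → t=1.854, apex=8.628, x_land=16.349, impact vy=-13.136
  bounce: vy ← 0.8·13.136 = 10.509
Arc 2: start y=0.000, vy=10.509 → t=2.102, apex=5.522, x_land=34.887, impact vy=-10.509
  bounce: vy ← 0.8·10.509 = 8.407
Arc 3: start y=0.000, vy=8.407 → t=1.681, apex=3.534, x_land=49.717, impact vy=-8.407
  bounce: vy ← 0.8·8.407 = 6.726
Arc 4: start y=0.000, vy=6.726 → t=1.345, apex=2.262, x_land=61.581, impact vy=-6.726
  bounce: vy ← 0.8·6.726 = 5.381
Arc 5: start y=0.000, vy=5.381 → t=1.076, apex=1.448, x_land=71.073, impact vy=-5.381
  bounce: vy ← 0.8·5.381 = 4.304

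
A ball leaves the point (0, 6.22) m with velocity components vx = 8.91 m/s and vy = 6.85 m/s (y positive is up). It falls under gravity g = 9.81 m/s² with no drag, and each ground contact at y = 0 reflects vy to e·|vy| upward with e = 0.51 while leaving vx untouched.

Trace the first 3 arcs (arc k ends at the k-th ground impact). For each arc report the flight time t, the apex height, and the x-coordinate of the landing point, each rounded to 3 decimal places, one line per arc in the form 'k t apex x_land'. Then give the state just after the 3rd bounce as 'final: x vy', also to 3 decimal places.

Arc 1: start y=6.220, vy=6.850 → t=2.023, apex=8.612, x_land=18.027, impact vy=-12.998
  bounce: vy ← 0.51·12.998 = 6.629
Arc 2: start y=0.000, vy=6.629 → t=1.352, apex=2.240, x_land=30.069, impact vy=-6.629
  bounce: vy ← 0.51·6.629 = 3.381
Arc 3: start y=0.000, vy=3.381 → t=0.689, apex=0.583, x_land=36.211, impact vy=-3.381
  bounce: vy ← 0.51·3.381 = 1.724

1 2.023 8.612 18.027
2 1.352 2.240 30.069
3 0.689 0.583 36.211
final: 36.211 1.724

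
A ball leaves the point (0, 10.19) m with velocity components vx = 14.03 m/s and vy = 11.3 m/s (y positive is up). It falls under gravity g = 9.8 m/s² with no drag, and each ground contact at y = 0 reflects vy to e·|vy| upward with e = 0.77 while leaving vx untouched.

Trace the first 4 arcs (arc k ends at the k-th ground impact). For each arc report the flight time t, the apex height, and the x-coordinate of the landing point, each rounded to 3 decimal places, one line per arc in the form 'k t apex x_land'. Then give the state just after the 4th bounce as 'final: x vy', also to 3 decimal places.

Arc 1: start y=10.190, vy=11.300 → t=2.999, apex=16.705, x_land=42.082, impact vy=-18.095
  bounce: vy ← 0.77·18.095 = 13.933
Arc 2: start y=0.000, vy=13.933 → t=2.843, apex=9.904, x_land=81.976, impact vy=-13.933
  bounce: vy ← 0.77·13.933 = 10.728
Arc 3: start y=0.000, vy=10.728 → t=2.189, apex=5.872, x_land=112.694, impact vy=-10.728
  bounce: vy ← 0.77·10.728 = 8.261
Arc 4: start y=0.000, vy=8.261 → t=1.686, apex=3.482, x_land=136.346, impact vy=-8.261
  bounce: vy ← 0.77·8.261 = 6.361

1 2.999 16.705 42.082
2 2.843 9.904 81.976
3 2.189 5.872 112.694
4 1.686 3.482 136.346
final: 136.346 6.361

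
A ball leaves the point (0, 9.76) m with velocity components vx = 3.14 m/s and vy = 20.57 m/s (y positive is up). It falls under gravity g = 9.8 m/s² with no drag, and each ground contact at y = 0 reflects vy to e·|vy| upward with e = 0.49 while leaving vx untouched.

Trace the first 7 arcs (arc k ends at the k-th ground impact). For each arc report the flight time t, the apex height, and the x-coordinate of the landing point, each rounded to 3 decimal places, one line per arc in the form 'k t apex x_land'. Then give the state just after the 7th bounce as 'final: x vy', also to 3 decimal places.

1 4.628 31.348 14.533
2 2.479 7.527 22.316
3 1.215 1.807 26.130
4 0.595 0.434 27.999
5 0.292 0.104 28.914
6 0.143 0.025 29.363
7 0.070 0.006 29.583
final: 29.583 0.168

Arc 1: start y=9.760, vy=20.570 → t=4.628, apex=31.348, x_land=14.533, impact vy=-24.788
  bounce: vy ← 0.49·24.788 = 12.146
Arc 2: start y=0.000, vy=12.146 → t=2.479, apex=7.527, x_land=22.316, impact vy=-12.146
  bounce: vy ← 0.49·12.146 = 5.951
Arc 3: start y=0.000, vy=5.951 → t=1.215, apex=1.807, x_land=26.130, impact vy=-5.951
  bounce: vy ← 0.49·5.951 = 2.916
Arc 4: start y=0.000, vy=2.916 → t=0.595, apex=0.434, x_land=27.999, impact vy=-2.916
  bounce: vy ← 0.49·2.916 = 1.429
Arc 5: start y=0.000, vy=1.429 → t=0.292, apex=0.104, x_land=28.914, impact vy=-1.429
  bounce: vy ← 0.49·1.429 = 0.700
Arc 6: start y=0.000, vy=0.700 → t=0.143, apex=0.025, x_land=29.363, impact vy=-0.700
  bounce: vy ← 0.49·0.700 = 0.343
Arc 7: start y=0.000, vy=0.343 → t=0.070, apex=0.006, x_land=29.583, impact vy=-0.343
  bounce: vy ← 0.49·0.343 = 0.168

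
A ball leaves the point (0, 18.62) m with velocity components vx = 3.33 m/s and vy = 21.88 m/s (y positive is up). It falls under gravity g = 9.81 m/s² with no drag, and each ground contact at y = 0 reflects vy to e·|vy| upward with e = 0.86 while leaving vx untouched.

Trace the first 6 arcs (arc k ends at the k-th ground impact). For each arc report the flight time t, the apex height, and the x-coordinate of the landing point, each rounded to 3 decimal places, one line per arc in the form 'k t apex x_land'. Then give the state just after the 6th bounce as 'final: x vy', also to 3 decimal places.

1 5.192 43.020 17.289
2 5.094 31.818 34.252
3 4.381 23.532 48.839
4 3.767 17.405 61.385
5 3.240 12.872 72.174
6 2.786 9.520 81.453
final: 81.453 11.754

Arc 1: start y=18.620, vy=21.880 → t=5.192, apex=43.020, x_land=17.289, impact vy=-29.053
  bounce: vy ← 0.86·29.053 = 24.985
Arc 2: start y=0.000, vy=24.985 → t=5.094, apex=31.818, x_land=34.252, impact vy=-24.985
  bounce: vy ← 0.86·24.985 = 21.487
Arc 3: start y=0.000, vy=21.487 → t=4.381, apex=23.532, x_land=48.839, impact vy=-21.487
  bounce: vy ← 0.86·21.487 = 18.479
Arc 4: start y=0.000, vy=18.479 → t=3.767, apex=17.405, x_land=61.385, impact vy=-18.479
  bounce: vy ← 0.86·18.479 = 15.892
Arc 5: start y=0.000, vy=15.892 → t=3.240, apex=12.872, x_land=72.174, impact vy=-15.892
  bounce: vy ← 0.86·15.892 = 13.667
Arc 6: start y=0.000, vy=13.667 → t=2.786, apex=9.520, x_land=81.453, impact vy=-13.667
  bounce: vy ← 0.86·13.667 = 11.754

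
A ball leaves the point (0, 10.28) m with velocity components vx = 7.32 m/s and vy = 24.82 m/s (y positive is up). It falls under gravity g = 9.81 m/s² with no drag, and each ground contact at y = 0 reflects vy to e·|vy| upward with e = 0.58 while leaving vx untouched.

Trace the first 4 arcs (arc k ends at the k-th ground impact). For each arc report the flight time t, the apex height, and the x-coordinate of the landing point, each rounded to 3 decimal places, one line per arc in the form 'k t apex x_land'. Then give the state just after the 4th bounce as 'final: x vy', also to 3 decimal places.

Arc 1: start y=10.280, vy=24.820 → t=5.445, apex=41.678, x_land=39.858, impact vy=-28.596
  bounce: vy ← 0.58·28.596 = 16.586
Arc 2: start y=0.000, vy=16.586 → t=3.381, apex=14.021, x_land=64.609, impact vy=-16.586
  bounce: vy ← 0.58·16.586 = 9.620
Arc 3: start y=0.000, vy=9.620 → t=1.961, apex=4.717, x_land=78.965, impact vy=-9.620
  bounce: vy ← 0.58·9.620 = 5.579
Arc 4: start y=0.000, vy=5.579 → t=1.137, apex=1.587, x_land=87.292, impact vy=-5.579
  bounce: vy ← 0.58·5.579 = 3.236

1 5.445 41.678 39.858
2 3.381 14.021 64.609
3 1.961 4.717 78.965
4 1.137 1.587 87.292
final: 87.292 3.236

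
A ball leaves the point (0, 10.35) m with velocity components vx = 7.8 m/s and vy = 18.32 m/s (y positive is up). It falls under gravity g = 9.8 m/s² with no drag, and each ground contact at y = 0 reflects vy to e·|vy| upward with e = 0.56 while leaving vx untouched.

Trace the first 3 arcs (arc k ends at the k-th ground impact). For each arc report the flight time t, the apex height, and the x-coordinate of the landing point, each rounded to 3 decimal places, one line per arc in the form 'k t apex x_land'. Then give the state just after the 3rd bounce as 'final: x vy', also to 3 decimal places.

1 4.237 27.474 33.051
2 2.652 8.616 53.736
3 1.485 2.702 65.321
final: 65.321 4.075

Arc 1: start y=10.350, vy=18.320 → t=4.237, apex=27.474, x_land=33.051, impact vy=-23.205
  bounce: vy ← 0.56·23.205 = 12.995
Arc 2: start y=0.000, vy=12.995 → t=2.652, apex=8.616, x_land=53.736, impact vy=-12.995
  bounce: vy ← 0.56·12.995 = 7.277
Arc 3: start y=0.000, vy=7.277 → t=1.485, apex=2.702, x_land=65.321, impact vy=-7.277
  bounce: vy ← 0.56·7.277 = 4.075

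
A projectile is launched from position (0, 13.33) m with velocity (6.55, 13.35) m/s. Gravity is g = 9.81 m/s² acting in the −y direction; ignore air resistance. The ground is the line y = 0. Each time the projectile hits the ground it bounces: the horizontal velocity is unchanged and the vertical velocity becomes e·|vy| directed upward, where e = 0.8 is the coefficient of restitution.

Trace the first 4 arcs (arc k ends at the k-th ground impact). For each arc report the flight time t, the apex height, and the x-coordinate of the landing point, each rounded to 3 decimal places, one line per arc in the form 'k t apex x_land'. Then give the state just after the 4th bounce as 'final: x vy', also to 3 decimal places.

Arc 1: start y=13.330, vy=13.350 → t=3.499, apex=22.414, x_land=22.915, impact vy=-20.970
  bounce: vy ← 0.8·20.970 = 16.776
Arc 2: start y=0.000, vy=16.776 → t=3.420, apex=14.345, x_land=45.318, impact vy=-16.776
  bounce: vy ← 0.8·16.776 = 13.421
Arc 3: start y=0.000, vy=13.421 → t=2.736, apex=9.181, x_land=63.240, impact vy=-13.421
  bounce: vy ← 0.8·13.421 = 10.737
Arc 4: start y=0.000, vy=10.737 → t=2.189, apex=5.876, x_land=77.578, impact vy=-10.737
  bounce: vy ← 0.8·10.737 = 8.589

1 3.499 22.414 22.915
2 3.420 14.345 45.318
3 2.736 9.181 63.240
4 2.189 5.876 77.578
final: 77.578 8.589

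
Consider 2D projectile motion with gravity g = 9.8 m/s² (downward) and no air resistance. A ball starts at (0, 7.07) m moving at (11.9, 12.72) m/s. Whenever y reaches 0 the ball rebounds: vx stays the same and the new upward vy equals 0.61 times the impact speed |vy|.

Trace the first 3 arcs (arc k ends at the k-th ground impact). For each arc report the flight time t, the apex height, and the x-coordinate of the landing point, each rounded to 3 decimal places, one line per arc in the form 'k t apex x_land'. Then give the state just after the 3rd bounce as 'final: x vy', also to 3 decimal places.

1 3.066 15.325 36.491
2 2.158 5.702 62.166
3 1.316 2.122 77.827
final: 77.827 3.934

Arc 1: start y=7.070, vy=12.720 → t=3.066, apex=15.325, x_land=36.491, impact vy=-17.331
  bounce: vy ← 0.61·17.331 = 10.572
Arc 2: start y=0.000, vy=10.572 → t=2.158, apex=5.702, x_land=62.166, impact vy=-10.572
  bounce: vy ← 0.61·10.572 = 6.449
Arc 3: start y=0.000, vy=6.449 → t=1.316, apex=2.122, x_land=77.827, impact vy=-6.449
  bounce: vy ← 0.61·6.449 = 3.934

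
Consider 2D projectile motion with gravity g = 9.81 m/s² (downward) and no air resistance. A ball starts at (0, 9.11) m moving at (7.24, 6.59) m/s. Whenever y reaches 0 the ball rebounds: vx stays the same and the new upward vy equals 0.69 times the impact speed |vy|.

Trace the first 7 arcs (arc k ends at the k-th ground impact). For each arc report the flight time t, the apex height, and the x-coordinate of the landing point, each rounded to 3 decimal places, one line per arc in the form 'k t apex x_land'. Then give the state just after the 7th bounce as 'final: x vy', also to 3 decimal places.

Arc 1: start y=9.110, vy=6.590 → t=2.191, apex=11.323, x_land=15.864, impact vy=-14.905
  bounce: vy ← 0.69·14.905 = 10.285
Arc 2: start y=0.000, vy=10.285 → t=2.097, apex=5.391, x_land=31.045, impact vy=-10.285
  bounce: vy ← 0.69·10.285 = 7.096
Arc 3: start y=0.000, vy=7.096 → t=1.447, apex=2.567, x_land=41.519, impact vy=-7.096
  bounce: vy ← 0.69·7.096 = 4.897
Arc 4: start y=0.000, vy=4.897 → t=0.998, apex=1.222, x_land=48.747, impact vy=-4.897
  bounce: vy ← 0.69·4.897 = 3.379
Arc 5: start y=0.000, vy=3.379 → t=0.689, apex=0.582, x_land=53.734, impact vy=-3.379
  bounce: vy ← 0.69·3.379 = 2.331
Arc 6: start y=0.000, vy=2.331 → t=0.475, apex=0.277, x_land=57.175, impact vy=-2.331
  bounce: vy ← 0.69·2.331 = 1.609
Arc 7: start y=0.000, vy=1.609 → t=0.328, apex=0.132, x_land=59.549, impact vy=-1.609
  bounce: vy ← 0.69·1.609 = 1.110

1 2.191 11.323 15.864
2 2.097 5.391 31.045
3 1.447 2.567 41.519
4 0.998 1.222 48.747
5 0.689 0.582 53.734
6 0.475 0.277 57.175
7 0.328 0.132 59.549
final: 59.549 1.110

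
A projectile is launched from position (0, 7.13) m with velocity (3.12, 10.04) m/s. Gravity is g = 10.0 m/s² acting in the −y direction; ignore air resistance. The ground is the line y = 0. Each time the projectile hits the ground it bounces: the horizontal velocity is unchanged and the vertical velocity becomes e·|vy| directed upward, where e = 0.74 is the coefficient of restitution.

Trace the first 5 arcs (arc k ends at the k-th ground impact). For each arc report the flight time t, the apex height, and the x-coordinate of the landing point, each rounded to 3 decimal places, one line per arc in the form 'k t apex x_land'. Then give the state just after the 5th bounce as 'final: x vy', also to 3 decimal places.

1 2.564 12.170 8.000
2 2.309 6.664 15.204
3 1.709 3.649 20.535
4 1.264 1.998 24.480
5 0.936 1.094 27.399
final: 27.399 3.462

Arc 1: start y=7.130, vy=10.040 → t=2.564, apex=12.170, x_land=8.000, impact vy=-15.601
  bounce: vy ← 0.74·15.601 = 11.545
Arc 2: start y=0.000, vy=11.545 → t=2.309, apex=6.664, x_land=15.204, impact vy=-11.545
  bounce: vy ← 0.74·11.545 = 8.543
Arc 3: start y=0.000, vy=8.543 → t=1.709, apex=3.649, x_land=20.535, impact vy=-8.543
  bounce: vy ← 0.74·8.543 = 6.322
Arc 4: start y=0.000, vy=6.322 → t=1.264, apex=1.998, x_land=24.480, impact vy=-6.322
  bounce: vy ← 0.74·6.322 = 4.678
Arc 5: start y=0.000, vy=4.678 → t=0.936, apex=1.094, x_land=27.399, impact vy=-4.678
  bounce: vy ← 0.74·4.678 = 3.462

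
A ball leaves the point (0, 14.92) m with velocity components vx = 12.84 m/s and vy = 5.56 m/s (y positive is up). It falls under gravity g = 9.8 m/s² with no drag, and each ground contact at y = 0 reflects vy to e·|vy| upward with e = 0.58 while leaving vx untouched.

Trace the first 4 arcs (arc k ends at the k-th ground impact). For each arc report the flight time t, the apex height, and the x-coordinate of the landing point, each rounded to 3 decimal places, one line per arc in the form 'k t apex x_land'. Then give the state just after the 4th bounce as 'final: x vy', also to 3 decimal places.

Arc 1: start y=14.920, vy=5.560 → t=2.402, apex=16.497, x_land=30.845, impact vy=-17.982
  bounce: vy ← 0.58·17.982 = 10.429
Arc 2: start y=0.000, vy=10.429 → t=2.128, apex=5.550, x_land=58.174, impact vy=-10.429
  bounce: vy ← 0.58·10.429 = 6.049
Arc 3: start y=0.000, vy=6.049 → t=1.235, apex=1.867, x_land=74.025, impact vy=-6.049
  bounce: vy ← 0.58·6.049 = 3.508
Arc 4: start y=0.000, vy=3.508 → t=0.716, apex=0.628, x_land=83.219, impact vy=-3.508
  bounce: vy ← 0.58·3.508 = 2.035

1 2.402 16.497 30.845
2 2.128 5.550 58.174
3 1.235 1.867 74.025
4 0.716 0.628 83.219
final: 83.219 2.035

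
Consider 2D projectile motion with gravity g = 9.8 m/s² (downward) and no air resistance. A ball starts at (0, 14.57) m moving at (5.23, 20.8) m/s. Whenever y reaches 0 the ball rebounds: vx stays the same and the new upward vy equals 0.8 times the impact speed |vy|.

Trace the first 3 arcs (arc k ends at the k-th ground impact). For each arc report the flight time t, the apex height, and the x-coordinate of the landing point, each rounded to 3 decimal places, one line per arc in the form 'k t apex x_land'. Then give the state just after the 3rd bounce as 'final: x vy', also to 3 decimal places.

Arc 1: start y=14.570, vy=20.800 → t=4.857, apex=36.643, x_land=25.403, impact vy=-26.799
  bounce: vy ← 0.8·26.799 = 21.440
Arc 2: start y=0.000, vy=21.440 → t=4.375, apex=23.452, x_land=48.286, impact vy=-21.440
  bounce: vy ← 0.8·21.440 = 17.152
Arc 3: start y=0.000, vy=17.152 → t=3.500, apex=15.009, x_land=66.593, impact vy=-17.152
  bounce: vy ← 0.8·17.152 = 13.721

1 4.857 36.643 25.403
2 4.375 23.452 48.286
3 3.500 15.009 66.593
final: 66.593 13.721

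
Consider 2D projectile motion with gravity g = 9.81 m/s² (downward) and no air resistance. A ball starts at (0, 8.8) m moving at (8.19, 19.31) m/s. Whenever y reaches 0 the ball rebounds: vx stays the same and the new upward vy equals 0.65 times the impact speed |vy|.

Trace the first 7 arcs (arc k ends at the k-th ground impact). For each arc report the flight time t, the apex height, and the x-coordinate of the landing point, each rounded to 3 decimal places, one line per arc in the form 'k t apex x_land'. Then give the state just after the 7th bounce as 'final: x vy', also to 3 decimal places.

Arc 1: start y=8.800, vy=19.310 → t=4.349, apex=27.805, x_land=35.621, impact vy=-23.357
  bounce: vy ← 0.65·23.357 = 15.182
Arc 2: start y=0.000, vy=15.182 → t=3.095, apex=11.748, x_land=60.970, impact vy=-15.182
  bounce: vy ← 0.65·15.182 = 9.868
Arc 3: start y=0.000, vy=9.868 → t=2.012, apex=4.963, x_land=77.447, impact vy=-9.868
  bounce: vy ← 0.65·9.868 = 6.414
Arc 4: start y=0.000, vy=6.414 → t=1.308, apex=2.097, x_land=88.157, impact vy=-6.414
  bounce: vy ← 0.65·6.414 = 4.169
Arc 5: start y=0.000, vy=4.169 → t=0.850, apex=0.886, x_land=95.119, impact vy=-4.169
  bounce: vy ← 0.65·4.169 = 2.710
Arc 6: start y=0.000, vy=2.710 → t=0.553, apex=0.374, x_land=99.644, impact vy=-2.710
  bounce: vy ← 0.65·2.710 = 1.762
Arc 7: start y=0.000, vy=1.762 → t=0.359, apex=0.158, x_land=102.585, impact vy=-1.762
  bounce: vy ← 0.65·1.762 = 1.145

1 4.349 27.805 35.621
2 3.095 11.748 60.970
3 2.012 4.963 77.447
4 1.308 2.097 88.157
5 0.850 0.886 95.119
6 0.553 0.374 99.644
7 0.359 0.158 102.585
final: 102.585 1.145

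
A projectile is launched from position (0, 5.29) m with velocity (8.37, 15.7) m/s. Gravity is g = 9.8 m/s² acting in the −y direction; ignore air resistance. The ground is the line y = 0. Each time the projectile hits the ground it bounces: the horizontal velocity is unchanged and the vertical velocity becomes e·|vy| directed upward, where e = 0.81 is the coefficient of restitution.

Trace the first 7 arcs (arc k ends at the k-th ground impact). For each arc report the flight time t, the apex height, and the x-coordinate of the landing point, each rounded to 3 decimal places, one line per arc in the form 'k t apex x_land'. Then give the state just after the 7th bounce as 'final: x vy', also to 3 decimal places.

1 3.512 17.866 29.391
2 3.093 11.722 55.283
3 2.506 7.691 76.255
4 2.030 5.046 93.242
5 1.644 3.311 107.002
6 1.332 2.172 118.148
7 1.079 1.425 127.175
final: 127.175 4.281

Arc 1: start y=5.290, vy=15.700 → t=3.512, apex=17.866, x_land=29.391, impact vy=-18.713
  bounce: vy ← 0.81·18.713 = 15.157
Arc 2: start y=0.000, vy=15.157 → t=3.093, apex=11.722, x_land=55.283, impact vy=-15.157
  bounce: vy ← 0.81·15.157 = 12.278
Arc 3: start y=0.000, vy=12.278 → t=2.506, apex=7.691, x_land=76.255, impact vy=-12.278
  bounce: vy ← 0.81·12.278 = 9.945
Arc 4: start y=0.000, vy=9.945 → t=2.030, apex=5.046, x_land=93.242, impact vy=-9.945
  bounce: vy ← 0.81·9.945 = 8.055
Arc 5: start y=0.000, vy=8.055 → t=1.644, apex=3.311, x_land=107.002, impact vy=-8.055
  bounce: vy ← 0.81·8.055 = 6.525
Arc 6: start y=0.000, vy=6.525 → t=1.332, apex=2.172, x_land=118.148, impact vy=-6.525
  bounce: vy ← 0.81·6.525 = 5.285
Arc 7: start y=0.000, vy=5.285 → t=1.079, apex=1.425, x_land=127.175, impact vy=-5.285
  bounce: vy ← 0.81·5.285 = 4.281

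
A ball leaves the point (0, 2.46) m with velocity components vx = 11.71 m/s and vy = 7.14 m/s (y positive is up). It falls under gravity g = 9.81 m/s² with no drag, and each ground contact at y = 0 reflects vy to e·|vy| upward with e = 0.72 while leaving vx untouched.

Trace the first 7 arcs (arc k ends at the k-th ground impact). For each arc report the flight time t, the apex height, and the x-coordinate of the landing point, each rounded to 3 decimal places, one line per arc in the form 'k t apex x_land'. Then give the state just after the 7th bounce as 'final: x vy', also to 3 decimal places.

Arc 1: start y=2.460, vy=7.140 → t=1.743, apex=5.058, x_land=20.415, impact vy=-9.962
  bounce: vy ← 0.72·9.962 = 7.173
Arc 2: start y=0.000, vy=7.173 → t=1.462, apex=2.622, x_land=37.538, impact vy=-7.173
  bounce: vy ← 0.72·7.173 = 5.164
Arc 3: start y=0.000, vy=5.164 → t=1.053, apex=1.359, x_land=49.868, impact vy=-5.164
  bounce: vy ← 0.72·5.164 = 3.718
Arc 4: start y=0.000, vy=3.718 → t=0.758, apex=0.705, x_land=58.745, impact vy=-3.718
  bounce: vy ← 0.72·3.718 = 2.677
Arc 5: start y=0.000, vy=2.677 → t=0.546, apex=0.365, x_land=65.136, impact vy=-2.677
  bounce: vy ← 0.72·2.677 = 1.928
Arc 6: start y=0.000, vy=1.928 → t=0.393, apex=0.189, x_land=69.738, impact vy=-1.928
  bounce: vy ← 0.72·1.928 = 1.388
Arc 7: start y=0.000, vy=1.388 → t=0.283, apex=0.098, x_land=73.051, impact vy=-1.388
  bounce: vy ← 0.72·1.388 = 0.999

1 1.743 5.058 20.415
2 1.462 2.622 37.538
3 1.053 1.359 49.868
4 0.758 0.705 58.745
5 0.546 0.365 65.136
6 0.393 0.189 69.738
7 0.283 0.098 73.051
final: 73.051 0.999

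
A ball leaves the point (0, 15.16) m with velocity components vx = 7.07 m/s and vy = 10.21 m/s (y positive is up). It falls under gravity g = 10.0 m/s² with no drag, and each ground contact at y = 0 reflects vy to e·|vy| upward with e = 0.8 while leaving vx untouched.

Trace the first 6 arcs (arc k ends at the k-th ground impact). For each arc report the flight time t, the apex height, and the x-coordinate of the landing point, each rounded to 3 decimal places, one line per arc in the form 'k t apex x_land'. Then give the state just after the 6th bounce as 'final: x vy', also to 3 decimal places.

1 3.040 20.372 21.489
2 3.230 13.038 44.323
3 2.584 8.344 62.590
4 2.067 5.340 77.203
5 1.654 3.418 88.894
6 1.323 2.187 98.247
final: 98.247 5.291

Arc 1: start y=15.160, vy=10.210 → t=3.040, apex=20.372, x_land=21.489, impact vy=-20.185
  bounce: vy ← 0.8·20.185 = 16.148
Arc 2: start y=0.000, vy=16.148 → t=3.230, apex=13.038, x_land=44.323, impact vy=-16.148
  bounce: vy ← 0.8·16.148 = 12.919
Arc 3: start y=0.000, vy=12.919 → t=2.584, apex=8.344, x_land=62.590, impact vy=-12.919
  bounce: vy ← 0.8·12.919 = 10.335
Arc 4: start y=0.000, vy=10.335 → t=2.067, apex=5.340, x_land=77.203, impact vy=-10.335
  bounce: vy ← 0.8·10.335 = 8.268
Arc 5: start y=0.000, vy=8.268 → t=1.654, apex=3.418, x_land=88.894, impact vy=-8.268
  bounce: vy ← 0.8·8.268 = 6.614
Arc 6: start y=0.000, vy=6.614 → t=1.323, apex=2.187, x_land=98.247, impact vy=-6.614
  bounce: vy ← 0.8·6.614 = 5.291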